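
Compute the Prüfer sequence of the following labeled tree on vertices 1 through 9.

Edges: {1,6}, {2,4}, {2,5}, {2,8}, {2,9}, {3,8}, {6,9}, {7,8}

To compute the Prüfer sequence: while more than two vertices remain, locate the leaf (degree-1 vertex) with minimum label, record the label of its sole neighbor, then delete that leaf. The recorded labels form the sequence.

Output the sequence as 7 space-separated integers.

Answer: 6 8 2 2 9 8 2

Derivation:
Step 1: leaves = {1,3,4,5,7}. Remove smallest leaf 1, emit neighbor 6.
Step 2: leaves = {3,4,5,6,7}. Remove smallest leaf 3, emit neighbor 8.
Step 3: leaves = {4,5,6,7}. Remove smallest leaf 4, emit neighbor 2.
Step 4: leaves = {5,6,7}. Remove smallest leaf 5, emit neighbor 2.
Step 5: leaves = {6,7}. Remove smallest leaf 6, emit neighbor 9.
Step 6: leaves = {7,9}. Remove smallest leaf 7, emit neighbor 8.
Step 7: leaves = {8,9}. Remove smallest leaf 8, emit neighbor 2.
Done: 2 vertices remain (2, 9). Sequence = [6 8 2 2 9 8 2]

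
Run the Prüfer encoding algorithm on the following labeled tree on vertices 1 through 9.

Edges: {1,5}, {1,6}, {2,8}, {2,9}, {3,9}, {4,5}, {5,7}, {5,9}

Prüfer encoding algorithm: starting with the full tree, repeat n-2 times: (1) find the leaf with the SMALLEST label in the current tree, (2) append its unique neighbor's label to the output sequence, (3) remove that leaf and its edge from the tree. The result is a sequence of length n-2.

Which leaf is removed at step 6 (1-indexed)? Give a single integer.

Answer: 5

Derivation:
Step 1: current leaves = {3,4,6,7,8}. Remove leaf 3 (neighbor: 9).
Step 2: current leaves = {4,6,7,8}. Remove leaf 4 (neighbor: 5).
Step 3: current leaves = {6,7,8}. Remove leaf 6 (neighbor: 1).
Step 4: current leaves = {1,7,8}. Remove leaf 1 (neighbor: 5).
Step 5: current leaves = {7,8}. Remove leaf 7 (neighbor: 5).
Step 6: current leaves = {5,8}. Remove leaf 5 (neighbor: 9).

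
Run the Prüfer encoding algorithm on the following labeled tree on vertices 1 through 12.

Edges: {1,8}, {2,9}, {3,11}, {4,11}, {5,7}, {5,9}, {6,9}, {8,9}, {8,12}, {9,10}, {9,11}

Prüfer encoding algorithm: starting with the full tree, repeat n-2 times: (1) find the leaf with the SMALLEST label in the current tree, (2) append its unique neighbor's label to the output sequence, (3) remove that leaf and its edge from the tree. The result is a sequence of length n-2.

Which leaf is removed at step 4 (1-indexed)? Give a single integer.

Answer: 4

Derivation:
Step 1: current leaves = {1,2,3,4,6,7,10,12}. Remove leaf 1 (neighbor: 8).
Step 2: current leaves = {2,3,4,6,7,10,12}. Remove leaf 2 (neighbor: 9).
Step 3: current leaves = {3,4,6,7,10,12}. Remove leaf 3 (neighbor: 11).
Step 4: current leaves = {4,6,7,10,12}. Remove leaf 4 (neighbor: 11).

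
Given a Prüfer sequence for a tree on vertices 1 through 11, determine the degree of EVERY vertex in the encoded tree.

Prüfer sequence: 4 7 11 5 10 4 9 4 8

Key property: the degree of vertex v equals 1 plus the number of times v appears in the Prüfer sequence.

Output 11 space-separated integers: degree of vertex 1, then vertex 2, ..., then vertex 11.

p_1 = 4: count[4] becomes 1
p_2 = 7: count[7] becomes 1
p_3 = 11: count[11] becomes 1
p_4 = 5: count[5] becomes 1
p_5 = 10: count[10] becomes 1
p_6 = 4: count[4] becomes 2
p_7 = 9: count[9] becomes 1
p_8 = 4: count[4] becomes 3
p_9 = 8: count[8] becomes 1
Degrees (1 + count): deg[1]=1+0=1, deg[2]=1+0=1, deg[3]=1+0=1, deg[4]=1+3=4, deg[5]=1+1=2, deg[6]=1+0=1, deg[7]=1+1=2, deg[8]=1+1=2, deg[9]=1+1=2, deg[10]=1+1=2, deg[11]=1+1=2

Answer: 1 1 1 4 2 1 2 2 2 2 2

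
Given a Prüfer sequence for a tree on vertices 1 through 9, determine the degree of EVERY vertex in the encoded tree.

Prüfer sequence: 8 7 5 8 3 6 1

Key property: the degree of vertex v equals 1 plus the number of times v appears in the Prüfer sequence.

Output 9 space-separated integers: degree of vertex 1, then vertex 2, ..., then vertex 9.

Answer: 2 1 2 1 2 2 2 3 1

Derivation:
p_1 = 8: count[8] becomes 1
p_2 = 7: count[7] becomes 1
p_3 = 5: count[5] becomes 1
p_4 = 8: count[8] becomes 2
p_5 = 3: count[3] becomes 1
p_6 = 6: count[6] becomes 1
p_7 = 1: count[1] becomes 1
Degrees (1 + count): deg[1]=1+1=2, deg[2]=1+0=1, deg[3]=1+1=2, deg[4]=1+0=1, deg[5]=1+1=2, deg[6]=1+1=2, deg[7]=1+1=2, deg[8]=1+2=3, deg[9]=1+0=1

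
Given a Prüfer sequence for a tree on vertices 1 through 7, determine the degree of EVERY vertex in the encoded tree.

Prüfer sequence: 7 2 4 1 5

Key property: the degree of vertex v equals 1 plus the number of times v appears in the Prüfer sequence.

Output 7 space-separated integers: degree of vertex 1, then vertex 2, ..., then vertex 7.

p_1 = 7: count[7] becomes 1
p_2 = 2: count[2] becomes 1
p_3 = 4: count[4] becomes 1
p_4 = 1: count[1] becomes 1
p_5 = 5: count[5] becomes 1
Degrees (1 + count): deg[1]=1+1=2, deg[2]=1+1=2, deg[3]=1+0=1, deg[4]=1+1=2, deg[5]=1+1=2, deg[6]=1+0=1, deg[7]=1+1=2

Answer: 2 2 1 2 2 1 2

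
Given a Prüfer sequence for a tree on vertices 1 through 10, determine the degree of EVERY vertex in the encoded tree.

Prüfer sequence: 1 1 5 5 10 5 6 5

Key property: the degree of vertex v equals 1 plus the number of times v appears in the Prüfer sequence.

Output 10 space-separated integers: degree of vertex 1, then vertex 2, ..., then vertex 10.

p_1 = 1: count[1] becomes 1
p_2 = 1: count[1] becomes 2
p_3 = 5: count[5] becomes 1
p_4 = 5: count[5] becomes 2
p_5 = 10: count[10] becomes 1
p_6 = 5: count[5] becomes 3
p_7 = 6: count[6] becomes 1
p_8 = 5: count[5] becomes 4
Degrees (1 + count): deg[1]=1+2=3, deg[2]=1+0=1, deg[3]=1+0=1, deg[4]=1+0=1, deg[5]=1+4=5, deg[6]=1+1=2, deg[7]=1+0=1, deg[8]=1+0=1, deg[9]=1+0=1, deg[10]=1+1=2

Answer: 3 1 1 1 5 2 1 1 1 2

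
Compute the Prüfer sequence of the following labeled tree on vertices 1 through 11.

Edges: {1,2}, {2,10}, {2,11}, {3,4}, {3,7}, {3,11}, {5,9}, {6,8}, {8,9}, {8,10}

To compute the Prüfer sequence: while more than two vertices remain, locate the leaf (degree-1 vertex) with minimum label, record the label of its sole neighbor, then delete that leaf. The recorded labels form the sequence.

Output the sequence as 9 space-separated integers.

Step 1: leaves = {1,4,5,6,7}. Remove smallest leaf 1, emit neighbor 2.
Step 2: leaves = {4,5,6,7}. Remove smallest leaf 4, emit neighbor 3.
Step 3: leaves = {5,6,7}. Remove smallest leaf 5, emit neighbor 9.
Step 4: leaves = {6,7,9}. Remove smallest leaf 6, emit neighbor 8.
Step 5: leaves = {7,9}. Remove smallest leaf 7, emit neighbor 3.
Step 6: leaves = {3,9}. Remove smallest leaf 3, emit neighbor 11.
Step 7: leaves = {9,11}. Remove smallest leaf 9, emit neighbor 8.
Step 8: leaves = {8,11}. Remove smallest leaf 8, emit neighbor 10.
Step 9: leaves = {10,11}. Remove smallest leaf 10, emit neighbor 2.
Done: 2 vertices remain (2, 11). Sequence = [2 3 9 8 3 11 8 10 2]

Answer: 2 3 9 8 3 11 8 10 2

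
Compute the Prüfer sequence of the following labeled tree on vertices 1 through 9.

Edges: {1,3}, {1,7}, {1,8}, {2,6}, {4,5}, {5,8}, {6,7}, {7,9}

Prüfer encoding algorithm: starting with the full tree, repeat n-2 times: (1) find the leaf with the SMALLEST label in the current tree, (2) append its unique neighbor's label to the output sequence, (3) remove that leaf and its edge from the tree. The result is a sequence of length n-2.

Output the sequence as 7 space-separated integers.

Answer: 6 1 5 8 7 1 7

Derivation:
Step 1: leaves = {2,3,4,9}. Remove smallest leaf 2, emit neighbor 6.
Step 2: leaves = {3,4,6,9}. Remove smallest leaf 3, emit neighbor 1.
Step 3: leaves = {4,6,9}. Remove smallest leaf 4, emit neighbor 5.
Step 4: leaves = {5,6,9}. Remove smallest leaf 5, emit neighbor 8.
Step 5: leaves = {6,8,9}. Remove smallest leaf 6, emit neighbor 7.
Step 6: leaves = {8,9}. Remove smallest leaf 8, emit neighbor 1.
Step 7: leaves = {1,9}. Remove smallest leaf 1, emit neighbor 7.
Done: 2 vertices remain (7, 9). Sequence = [6 1 5 8 7 1 7]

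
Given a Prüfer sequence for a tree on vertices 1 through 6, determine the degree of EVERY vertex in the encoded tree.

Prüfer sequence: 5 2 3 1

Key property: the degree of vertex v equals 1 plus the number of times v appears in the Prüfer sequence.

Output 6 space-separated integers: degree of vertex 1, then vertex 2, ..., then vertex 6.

p_1 = 5: count[5] becomes 1
p_2 = 2: count[2] becomes 1
p_3 = 3: count[3] becomes 1
p_4 = 1: count[1] becomes 1
Degrees (1 + count): deg[1]=1+1=2, deg[2]=1+1=2, deg[3]=1+1=2, deg[4]=1+0=1, deg[5]=1+1=2, deg[6]=1+0=1

Answer: 2 2 2 1 2 1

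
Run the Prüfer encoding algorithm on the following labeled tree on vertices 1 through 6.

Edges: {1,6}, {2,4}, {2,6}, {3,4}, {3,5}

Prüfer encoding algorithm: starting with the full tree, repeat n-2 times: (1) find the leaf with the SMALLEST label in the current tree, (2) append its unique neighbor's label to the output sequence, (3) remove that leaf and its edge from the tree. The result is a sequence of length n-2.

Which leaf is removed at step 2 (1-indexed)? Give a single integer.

Answer: 5

Derivation:
Step 1: current leaves = {1,5}. Remove leaf 1 (neighbor: 6).
Step 2: current leaves = {5,6}. Remove leaf 5 (neighbor: 3).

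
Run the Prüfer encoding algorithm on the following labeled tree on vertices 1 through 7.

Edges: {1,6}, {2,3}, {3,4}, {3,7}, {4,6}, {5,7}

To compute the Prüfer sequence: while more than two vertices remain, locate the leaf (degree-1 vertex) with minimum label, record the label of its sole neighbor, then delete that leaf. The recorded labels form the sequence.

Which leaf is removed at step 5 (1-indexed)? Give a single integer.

Answer: 4

Derivation:
Step 1: current leaves = {1,2,5}. Remove leaf 1 (neighbor: 6).
Step 2: current leaves = {2,5,6}. Remove leaf 2 (neighbor: 3).
Step 3: current leaves = {5,6}. Remove leaf 5 (neighbor: 7).
Step 4: current leaves = {6,7}. Remove leaf 6 (neighbor: 4).
Step 5: current leaves = {4,7}. Remove leaf 4 (neighbor: 3).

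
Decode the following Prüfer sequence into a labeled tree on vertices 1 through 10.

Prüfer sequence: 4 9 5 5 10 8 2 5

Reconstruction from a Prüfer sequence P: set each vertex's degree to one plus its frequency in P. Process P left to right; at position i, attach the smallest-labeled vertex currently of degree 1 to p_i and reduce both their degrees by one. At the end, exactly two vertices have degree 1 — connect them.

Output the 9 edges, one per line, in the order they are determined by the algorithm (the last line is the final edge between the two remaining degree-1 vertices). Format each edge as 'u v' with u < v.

Answer: 1 4
3 9
4 5
5 6
7 10
8 9
2 8
2 5
5 10

Derivation:
Initial degrees: {1:1, 2:2, 3:1, 4:2, 5:4, 6:1, 7:1, 8:2, 9:2, 10:2}
Step 1: smallest deg-1 vertex = 1, p_1 = 4. Add edge {1,4}. Now deg[1]=0, deg[4]=1.
Step 2: smallest deg-1 vertex = 3, p_2 = 9. Add edge {3,9}. Now deg[3]=0, deg[9]=1.
Step 3: smallest deg-1 vertex = 4, p_3 = 5. Add edge {4,5}. Now deg[4]=0, deg[5]=3.
Step 4: smallest deg-1 vertex = 6, p_4 = 5. Add edge {5,6}. Now deg[6]=0, deg[5]=2.
Step 5: smallest deg-1 vertex = 7, p_5 = 10. Add edge {7,10}. Now deg[7]=0, deg[10]=1.
Step 6: smallest deg-1 vertex = 9, p_6 = 8. Add edge {8,9}. Now deg[9]=0, deg[8]=1.
Step 7: smallest deg-1 vertex = 8, p_7 = 2. Add edge {2,8}. Now deg[8]=0, deg[2]=1.
Step 8: smallest deg-1 vertex = 2, p_8 = 5. Add edge {2,5}. Now deg[2]=0, deg[5]=1.
Final: two remaining deg-1 vertices are 5, 10. Add edge {5,10}.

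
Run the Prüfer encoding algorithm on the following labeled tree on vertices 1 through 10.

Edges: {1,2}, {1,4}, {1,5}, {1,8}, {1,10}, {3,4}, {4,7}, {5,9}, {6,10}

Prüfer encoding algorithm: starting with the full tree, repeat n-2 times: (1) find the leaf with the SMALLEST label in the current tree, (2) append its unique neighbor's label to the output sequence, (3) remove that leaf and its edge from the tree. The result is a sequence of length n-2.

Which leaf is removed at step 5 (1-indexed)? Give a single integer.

Step 1: current leaves = {2,3,6,7,8,9}. Remove leaf 2 (neighbor: 1).
Step 2: current leaves = {3,6,7,8,9}. Remove leaf 3 (neighbor: 4).
Step 3: current leaves = {6,7,8,9}. Remove leaf 6 (neighbor: 10).
Step 4: current leaves = {7,8,9,10}. Remove leaf 7 (neighbor: 4).
Step 5: current leaves = {4,8,9,10}. Remove leaf 4 (neighbor: 1).

Answer: 4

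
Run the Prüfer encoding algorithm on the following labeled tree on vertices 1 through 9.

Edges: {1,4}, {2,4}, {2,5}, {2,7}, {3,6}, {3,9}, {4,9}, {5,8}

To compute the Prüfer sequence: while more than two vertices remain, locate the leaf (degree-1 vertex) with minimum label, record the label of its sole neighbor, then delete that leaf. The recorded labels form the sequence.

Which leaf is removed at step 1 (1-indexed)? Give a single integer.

Answer: 1

Derivation:
Step 1: current leaves = {1,6,7,8}. Remove leaf 1 (neighbor: 4).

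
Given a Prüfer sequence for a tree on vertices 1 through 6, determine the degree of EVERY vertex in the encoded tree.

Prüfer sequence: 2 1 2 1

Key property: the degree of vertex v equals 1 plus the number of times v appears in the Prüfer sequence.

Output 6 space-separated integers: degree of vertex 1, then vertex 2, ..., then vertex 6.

p_1 = 2: count[2] becomes 1
p_2 = 1: count[1] becomes 1
p_3 = 2: count[2] becomes 2
p_4 = 1: count[1] becomes 2
Degrees (1 + count): deg[1]=1+2=3, deg[2]=1+2=3, deg[3]=1+0=1, deg[4]=1+0=1, deg[5]=1+0=1, deg[6]=1+0=1

Answer: 3 3 1 1 1 1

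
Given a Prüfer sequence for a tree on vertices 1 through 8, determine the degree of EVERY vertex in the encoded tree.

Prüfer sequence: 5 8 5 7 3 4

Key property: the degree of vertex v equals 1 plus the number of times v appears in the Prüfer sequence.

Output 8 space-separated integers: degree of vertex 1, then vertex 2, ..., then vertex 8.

Answer: 1 1 2 2 3 1 2 2

Derivation:
p_1 = 5: count[5] becomes 1
p_2 = 8: count[8] becomes 1
p_3 = 5: count[5] becomes 2
p_4 = 7: count[7] becomes 1
p_5 = 3: count[3] becomes 1
p_6 = 4: count[4] becomes 1
Degrees (1 + count): deg[1]=1+0=1, deg[2]=1+0=1, deg[3]=1+1=2, deg[4]=1+1=2, deg[5]=1+2=3, deg[6]=1+0=1, deg[7]=1+1=2, deg[8]=1+1=2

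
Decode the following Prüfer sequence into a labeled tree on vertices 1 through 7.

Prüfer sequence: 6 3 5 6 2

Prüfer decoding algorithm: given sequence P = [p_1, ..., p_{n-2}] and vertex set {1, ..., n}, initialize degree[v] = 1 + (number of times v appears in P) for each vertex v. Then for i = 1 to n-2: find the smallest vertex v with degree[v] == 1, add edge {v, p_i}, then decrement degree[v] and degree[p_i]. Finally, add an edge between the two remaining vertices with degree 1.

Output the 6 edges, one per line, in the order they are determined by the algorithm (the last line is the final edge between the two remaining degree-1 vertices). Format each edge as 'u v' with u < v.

Answer: 1 6
3 4
3 5
5 6
2 6
2 7

Derivation:
Initial degrees: {1:1, 2:2, 3:2, 4:1, 5:2, 6:3, 7:1}
Step 1: smallest deg-1 vertex = 1, p_1 = 6. Add edge {1,6}. Now deg[1]=0, deg[6]=2.
Step 2: smallest deg-1 vertex = 4, p_2 = 3. Add edge {3,4}. Now deg[4]=0, deg[3]=1.
Step 3: smallest deg-1 vertex = 3, p_3 = 5. Add edge {3,5}. Now deg[3]=0, deg[5]=1.
Step 4: smallest deg-1 vertex = 5, p_4 = 6. Add edge {5,6}. Now deg[5]=0, deg[6]=1.
Step 5: smallest deg-1 vertex = 6, p_5 = 2. Add edge {2,6}. Now deg[6]=0, deg[2]=1.
Final: two remaining deg-1 vertices are 2, 7. Add edge {2,7}.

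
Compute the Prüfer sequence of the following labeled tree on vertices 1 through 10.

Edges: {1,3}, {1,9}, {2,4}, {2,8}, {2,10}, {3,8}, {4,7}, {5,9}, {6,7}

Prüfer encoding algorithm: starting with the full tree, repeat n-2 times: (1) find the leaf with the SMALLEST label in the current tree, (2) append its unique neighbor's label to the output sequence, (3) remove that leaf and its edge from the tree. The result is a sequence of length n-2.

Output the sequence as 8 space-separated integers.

Step 1: leaves = {5,6,10}. Remove smallest leaf 5, emit neighbor 9.
Step 2: leaves = {6,9,10}. Remove smallest leaf 6, emit neighbor 7.
Step 3: leaves = {7,9,10}. Remove smallest leaf 7, emit neighbor 4.
Step 4: leaves = {4,9,10}. Remove smallest leaf 4, emit neighbor 2.
Step 5: leaves = {9,10}. Remove smallest leaf 9, emit neighbor 1.
Step 6: leaves = {1,10}. Remove smallest leaf 1, emit neighbor 3.
Step 7: leaves = {3,10}. Remove smallest leaf 3, emit neighbor 8.
Step 8: leaves = {8,10}. Remove smallest leaf 8, emit neighbor 2.
Done: 2 vertices remain (2, 10). Sequence = [9 7 4 2 1 3 8 2]

Answer: 9 7 4 2 1 3 8 2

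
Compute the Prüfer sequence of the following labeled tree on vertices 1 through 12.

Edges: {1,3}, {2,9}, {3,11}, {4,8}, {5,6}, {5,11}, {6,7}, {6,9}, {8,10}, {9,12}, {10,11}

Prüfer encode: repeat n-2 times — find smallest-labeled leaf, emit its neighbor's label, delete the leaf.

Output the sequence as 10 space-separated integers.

Step 1: leaves = {1,2,4,7,12}. Remove smallest leaf 1, emit neighbor 3.
Step 2: leaves = {2,3,4,7,12}. Remove smallest leaf 2, emit neighbor 9.
Step 3: leaves = {3,4,7,12}. Remove smallest leaf 3, emit neighbor 11.
Step 4: leaves = {4,7,12}. Remove smallest leaf 4, emit neighbor 8.
Step 5: leaves = {7,8,12}. Remove smallest leaf 7, emit neighbor 6.
Step 6: leaves = {8,12}. Remove smallest leaf 8, emit neighbor 10.
Step 7: leaves = {10,12}. Remove smallest leaf 10, emit neighbor 11.
Step 8: leaves = {11,12}. Remove smallest leaf 11, emit neighbor 5.
Step 9: leaves = {5,12}. Remove smallest leaf 5, emit neighbor 6.
Step 10: leaves = {6,12}. Remove smallest leaf 6, emit neighbor 9.
Done: 2 vertices remain (9, 12). Sequence = [3 9 11 8 6 10 11 5 6 9]

Answer: 3 9 11 8 6 10 11 5 6 9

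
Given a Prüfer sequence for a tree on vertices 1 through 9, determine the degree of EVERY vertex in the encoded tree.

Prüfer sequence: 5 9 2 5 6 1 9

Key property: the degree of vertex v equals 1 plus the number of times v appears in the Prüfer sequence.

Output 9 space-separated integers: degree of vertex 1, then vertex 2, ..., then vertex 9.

Answer: 2 2 1 1 3 2 1 1 3

Derivation:
p_1 = 5: count[5] becomes 1
p_2 = 9: count[9] becomes 1
p_3 = 2: count[2] becomes 1
p_4 = 5: count[5] becomes 2
p_5 = 6: count[6] becomes 1
p_6 = 1: count[1] becomes 1
p_7 = 9: count[9] becomes 2
Degrees (1 + count): deg[1]=1+1=2, deg[2]=1+1=2, deg[3]=1+0=1, deg[4]=1+0=1, deg[5]=1+2=3, deg[6]=1+1=2, deg[7]=1+0=1, deg[8]=1+0=1, deg[9]=1+2=3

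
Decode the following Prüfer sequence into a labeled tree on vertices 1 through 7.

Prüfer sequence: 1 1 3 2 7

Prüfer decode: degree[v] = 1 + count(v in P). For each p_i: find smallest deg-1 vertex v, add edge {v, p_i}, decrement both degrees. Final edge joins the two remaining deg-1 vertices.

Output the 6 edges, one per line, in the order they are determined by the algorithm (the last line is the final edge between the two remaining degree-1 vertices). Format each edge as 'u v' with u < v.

Initial degrees: {1:3, 2:2, 3:2, 4:1, 5:1, 6:1, 7:2}
Step 1: smallest deg-1 vertex = 4, p_1 = 1. Add edge {1,4}. Now deg[4]=0, deg[1]=2.
Step 2: smallest deg-1 vertex = 5, p_2 = 1. Add edge {1,5}. Now deg[5]=0, deg[1]=1.
Step 3: smallest deg-1 vertex = 1, p_3 = 3. Add edge {1,3}. Now deg[1]=0, deg[3]=1.
Step 4: smallest deg-1 vertex = 3, p_4 = 2. Add edge {2,3}. Now deg[3]=0, deg[2]=1.
Step 5: smallest deg-1 vertex = 2, p_5 = 7. Add edge {2,7}. Now deg[2]=0, deg[7]=1.
Final: two remaining deg-1 vertices are 6, 7. Add edge {6,7}.

Answer: 1 4
1 5
1 3
2 3
2 7
6 7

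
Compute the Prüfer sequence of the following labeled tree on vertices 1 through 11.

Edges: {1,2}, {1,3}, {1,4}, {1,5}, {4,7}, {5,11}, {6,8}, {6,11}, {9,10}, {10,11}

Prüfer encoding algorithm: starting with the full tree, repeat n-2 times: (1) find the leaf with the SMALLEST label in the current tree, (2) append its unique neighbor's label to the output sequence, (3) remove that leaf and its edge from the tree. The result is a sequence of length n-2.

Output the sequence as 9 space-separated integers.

Answer: 1 1 4 1 5 11 6 11 10

Derivation:
Step 1: leaves = {2,3,7,8,9}. Remove smallest leaf 2, emit neighbor 1.
Step 2: leaves = {3,7,8,9}. Remove smallest leaf 3, emit neighbor 1.
Step 3: leaves = {7,8,9}. Remove smallest leaf 7, emit neighbor 4.
Step 4: leaves = {4,8,9}. Remove smallest leaf 4, emit neighbor 1.
Step 5: leaves = {1,8,9}. Remove smallest leaf 1, emit neighbor 5.
Step 6: leaves = {5,8,9}. Remove smallest leaf 5, emit neighbor 11.
Step 7: leaves = {8,9}. Remove smallest leaf 8, emit neighbor 6.
Step 8: leaves = {6,9}. Remove smallest leaf 6, emit neighbor 11.
Step 9: leaves = {9,11}. Remove smallest leaf 9, emit neighbor 10.
Done: 2 vertices remain (10, 11). Sequence = [1 1 4 1 5 11 6 11 10]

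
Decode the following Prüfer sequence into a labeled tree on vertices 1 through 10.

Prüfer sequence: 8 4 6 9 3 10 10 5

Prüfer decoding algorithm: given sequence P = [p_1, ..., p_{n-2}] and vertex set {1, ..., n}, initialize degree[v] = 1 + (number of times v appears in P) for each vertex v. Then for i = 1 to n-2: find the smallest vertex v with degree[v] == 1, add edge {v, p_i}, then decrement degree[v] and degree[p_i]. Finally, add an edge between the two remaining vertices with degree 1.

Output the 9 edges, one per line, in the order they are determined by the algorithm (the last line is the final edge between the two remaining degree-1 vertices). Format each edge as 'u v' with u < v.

Initial degrees: {1:1, 2:1, 3:2, 4:2, 5:2, 6:2, 7:1, 8:2, 9:2, 10:3}
Step 1: smallest deg-1 vertex = 1, p_1 = 8. Add edge {1,8}. Now deg[1]=0, deg[8]=1.
Step 2: smallest deg-1 vertex = 2, p_2 = 4. Add edge {2,4}. Now deg[2]=0, deg[4]=1.
Step 3: smallest deg-1 vertex = 4, p_3 = 6. Add edge {4,6}. Now deg[4]=0, deg[6]=1.
Step 4: smallest deg-1 vertex = 6, p_4 = 9. Add edge {6,9}. Now deg[6]=0, deg[9]=1.
Step 5: smallest deg-1 vertex = 7, p_5 = 3. Add edge {3,7}. Now deg[7]=0, deg[3]=1.
Step 6: smallest deg-1 vertex = 3, p_6 = 10. Add edge {3,10}. Now deg[3]=0, deg[10]=2.
Step 7: smallest deg-1 vertex = 8, p_7 = 10. Add edge {8,10}. Now deg[8]=0, deg[10]=1.
Step 8: smallest deg-1 vertex = 9, p_8 = 5. Add edge {5,9}. Now deg[9]=0, deg[5]=1.
Final: two remaining deg-1 vertices are 5, 10. Add edge {5,10}.

Answer: 1 8
2 4
4 6
6 9
3 7
3 10
8 10
5 9
5 10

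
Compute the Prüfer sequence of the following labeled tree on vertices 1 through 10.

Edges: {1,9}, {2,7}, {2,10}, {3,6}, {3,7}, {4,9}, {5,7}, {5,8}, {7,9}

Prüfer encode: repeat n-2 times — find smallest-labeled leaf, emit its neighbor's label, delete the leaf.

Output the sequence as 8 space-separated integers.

Answer: 9 9 3 7 5 7 7 2

Derivation:
Step 1: leaves = {1,4,6,8,10}. Remove smallest leaf 1, emit neighbor 9.
Step 2: leaves = {4,6,8,10}. Remove smallest leaf 4, emit neighbor 9.
Step 3: leaves = {6,8,9,10}. Remove smallest leaf 6, emit neighbor 3.
Step 4: leaves = {3,8,9,10}. Remove smallest leaf 3, emit neighbor 7.
Step 5: leaves = {8,9,10}. Remove smallest leaf 8, emit neighbor 5.
Step 6: leaves = {5,9,10}. Remove smallest leaf 5, emit neighbor 7.
Step 7: leaves = {9,10}. Remove smallest leaf 9, emit neighbor 7.
Step 8: leaves = {7,10}. Remove smallest leaf 7, emit neighbor 2.
Done: 2 vertices remain (2, 10). Sequence = [9 9 3 7 5 7 7 2]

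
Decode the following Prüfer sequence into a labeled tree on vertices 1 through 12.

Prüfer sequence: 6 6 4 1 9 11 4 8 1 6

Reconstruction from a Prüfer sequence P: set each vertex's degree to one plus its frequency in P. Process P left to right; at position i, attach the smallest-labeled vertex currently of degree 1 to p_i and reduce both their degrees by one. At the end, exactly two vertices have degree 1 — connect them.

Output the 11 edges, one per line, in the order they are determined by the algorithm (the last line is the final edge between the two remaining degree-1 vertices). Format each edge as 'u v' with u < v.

Initial degrees: {1:3, 2:1, 3:1, 4:3, 5:1, 6:4, 7:1, 8:2, 9:2, 10:1, 11:2, 12:1}
Step 1: smallest deg-1 vertex = 2, p_1 = 6. Add edge {2,6}. Now deg[2]=0, deg[6]=3.
Step 2: smallest deg-1 vertex = 3, p_2 = 6. Add edge {3,6}. Now deg[3]=0, deg[6]=2.
Step 3: smallest deg-1 vertex = 5, p_3 = 4. Add edge {4,5}. Now deg[5]=0, deg[4]=2.
Step 4: smallest deg-1 vertex = 7, p_4 = 1. Add edge {1,7}. Now deg[7]=0, deg[1]=2.
Step 5: smallest deg-1 vertex = 10, p_5 = 9. Add edge {9,10}. Now deg[10]=0, deg[9]=1.
Step 6: smallest deg-1 vertex = 9, p_6 = 11. Add edge {9,11}. Now deg[9]=0, deg[11]=1.
Step 7: smallest deg-1 vertex = 11, p_7 = 4. Add edge {4,11}. Now deg[11]=0, deg[4]=1.
Step 8: smallest deg-1 vertex = 4, p_8 = 8. Add edge {4,8}. Now deg[4]=0, deg[8]=1.
Step 9: smallest deg-1 vertex = 8, p_9 = 1. Add edge {1,8}. Now deg[8]=0, deg[1]=1.
Step 10: smallest deg-1 vertex = 1, p_10 = 6. Add edge {1,6}. Now deg[1]=0, deg[6]=1.
Final: two remaining deg-1 vertices are 6, 12. Add edge {6,12}.

Answer: 2 6
3 6
4 5
1 7
9 10
9 11
4 11
4 8
1 8
1 6
6 12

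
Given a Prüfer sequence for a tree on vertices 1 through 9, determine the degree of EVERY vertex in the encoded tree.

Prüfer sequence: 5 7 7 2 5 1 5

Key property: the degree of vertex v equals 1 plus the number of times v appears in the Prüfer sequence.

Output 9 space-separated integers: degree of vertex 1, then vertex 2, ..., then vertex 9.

Answer: 2 2 1 1 4 1 3 1 1

Derivation:
p_1 = 5: count[5] becomes 1
p_2 = 7: count[7] becomes 1
p_3 = 7: count[7] becomes 2
p_4 = 2: count[2] becomes 1
p_5 = 5: count[5] becomes 2
p_6 = 1: count[1] becomes 1
p_7 = 5: count[5] becomes 3
Degrees (1 + count): deg[1]=1+1=2, deg[2]=1+1=2, deg[3]=1+0=1, deg[4]=1+0=1, deg[5]=1+3=4, deg[6]=1+0=1, deg[7]=1+2=3, deg[8]=1+0=1, deg[9]=1+0=1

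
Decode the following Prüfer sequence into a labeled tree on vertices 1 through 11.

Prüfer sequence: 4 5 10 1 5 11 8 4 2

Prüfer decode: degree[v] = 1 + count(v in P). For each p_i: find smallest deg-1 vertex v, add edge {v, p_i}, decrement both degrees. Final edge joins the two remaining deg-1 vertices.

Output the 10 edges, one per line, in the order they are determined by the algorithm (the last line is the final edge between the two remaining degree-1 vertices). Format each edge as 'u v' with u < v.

Initial degrees: {1:2, 2:2, 3:1, 4:3, 5:3, 6:1, 7:1, 8:2, 9:1, 10:2, 11:2}
Step 1: smallest deg-1 vertex = 3, p_1 = 4. Add edge {3,4}. Now deg[3]=0, deg[4]=2.
Step 2: smallest deg-1 vertex = 6, p_2 = 5. Add edge {5,6}. Now deg[6]=0, deg[5]=2.
Step 3: smallest deg-1 vertex = 7, p_3 = 10. Add edge {7,10}. Now deg[7]=0, deg[10]=1.
Step 4: smallest deg-1 vertex = 9, p_4 = 1. Add edge {1,9}. Now deg[9]=0, deg[1]=1.
Step 5: smallest deg-1 vertex = 1, p_5 = 5. Add edge {1,5}. Now deg[1]=0, deg[5]=1.
Step 6: smallest deg-1 vertex = 5, p_6 = 11. Add edge {5,11}. Now deg[5]=0, deg[11]=1.
Step 7: smallest deg-1 vertex = 10, p_7 = 8. Add edge {8,10}. Now deg[10]=0, deg[8]=1.
Step 8: smallest deg-1 vertex = 8, p_8 = 4. Add edge {4,8}. Now deg[8]=0, deg[4]=1.
Step 9: smallest deg-1 vertex = 4, p_9 = 2. Add edge {2,4}. Now deg[4]=0, deg[2]=1.
Final: two remaining deg-1 vertices are 2, 11. Add edge {2,11}.

Answer: 3 4
5 6
7 10
1 9
1 5
5 11
8 10
4 8
2 4
2 11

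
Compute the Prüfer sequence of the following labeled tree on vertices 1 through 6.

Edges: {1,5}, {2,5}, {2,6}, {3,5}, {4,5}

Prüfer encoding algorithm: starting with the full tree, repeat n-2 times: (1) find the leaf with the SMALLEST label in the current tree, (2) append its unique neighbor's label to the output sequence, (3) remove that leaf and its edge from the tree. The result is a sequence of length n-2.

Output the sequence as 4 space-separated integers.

Answer: 5 5 5 2

Derivation:
Step 1: leaves = {1,3,4,6}. Remove smallest leaf 1, emit neighbor 5.
Step 2: leaves = {3,4,6}. Remove smallest leaf 3, emit neighbor 5.
Step 3: leaves = {4,6}. Remove smallest leaf 4, emit neighbor 5.
Step 4: leaves = {5,6}. Remove smallest leaf 5, emit neighbor 2.
Done: 2 vertices remain (2, 6). Sequence = [5 5 5 2]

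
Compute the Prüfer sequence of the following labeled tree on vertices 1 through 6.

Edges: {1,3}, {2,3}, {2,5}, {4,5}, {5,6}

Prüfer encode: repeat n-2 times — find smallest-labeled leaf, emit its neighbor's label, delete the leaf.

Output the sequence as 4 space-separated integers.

Answer: 3 2 5 5

Derivation:
Step 1: leaves = {1,4,6}. Remove smallest leaf 1, emit neighbor 3.
Step 2: leaves = {3,4,6}. Remove smallest leaf 3, emit neighbor 2.
Step 3: leaves = {2,4,6}. Remove smallest leaf 2, emit neighbor 5.
Step 4: leaves = {4,6}. Remove smallest leaf 4, emit neighbor 5.
Done: 2 vertices remain (5, 6). Sequence = [3 2 5 5]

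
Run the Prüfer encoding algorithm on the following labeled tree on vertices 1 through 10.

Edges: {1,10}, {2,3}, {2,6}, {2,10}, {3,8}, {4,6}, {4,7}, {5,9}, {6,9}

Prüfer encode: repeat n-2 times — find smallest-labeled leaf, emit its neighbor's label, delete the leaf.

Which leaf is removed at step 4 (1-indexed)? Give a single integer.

Answer: 4

Derivation:
Step 1: current leaves = {1,5,7,8}. Remove leaf 1 (neighbor: 10).
Step 2: current leaves = {5,7,8,10}. Remove leaf 5 (neighbor: 9).
Step 3: current leaves = {7,8,9,10}. Remove leaf 7 (neighbor: 4).
Step 4: current leaves = {4,8,9,10}. Remove leaf 4 (neighbor: 6).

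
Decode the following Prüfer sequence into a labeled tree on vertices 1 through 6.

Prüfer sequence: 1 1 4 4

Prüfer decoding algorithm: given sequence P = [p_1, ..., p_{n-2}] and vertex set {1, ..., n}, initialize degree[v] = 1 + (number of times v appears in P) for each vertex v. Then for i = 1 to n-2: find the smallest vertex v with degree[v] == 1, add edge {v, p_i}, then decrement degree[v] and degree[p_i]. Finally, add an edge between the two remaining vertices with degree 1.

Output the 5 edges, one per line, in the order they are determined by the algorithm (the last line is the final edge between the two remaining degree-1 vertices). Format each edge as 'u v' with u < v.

Initial degrees: {1:3, 2:1, 3:1, 4:3, 5:1, 6:1}
Step 1: smallest deg-1 vertex = 2, p_1 = 1. Add edge {1,2}. Now deg[2]=0, deg[1]=2.
Step 2: smallest deg-1 vertex = 3, p_2 = 1. Add edge {1,3}. Now deg[3]=0, deg[1]=1.
Step 3: smallest deg-1 vertex = 1, p_3 = 4. Add edge {1,4}. Now deg[1]=0, deg[4]=2.
Step 4: smallest deg-1 vertex = 5, p_4 = 4. Add edge {4,5}. Now deg[5]=0, deg[4]=1.
Final: two remaining deg-1 vertices are 4, 6. Add edge {4,6}.

Answer: 1 2
1 3
1 4
4 5
4 6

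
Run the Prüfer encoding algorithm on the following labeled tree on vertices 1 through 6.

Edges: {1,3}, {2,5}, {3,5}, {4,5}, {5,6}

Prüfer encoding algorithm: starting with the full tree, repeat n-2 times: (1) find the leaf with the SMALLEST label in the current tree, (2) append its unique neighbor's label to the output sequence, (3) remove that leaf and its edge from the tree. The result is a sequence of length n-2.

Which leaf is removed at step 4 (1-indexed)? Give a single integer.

Answer: 4

Derivation:
Step 1: current leaves = {1,2,4,6}. Remove leaf 1 (neighbor: 3).
Step 2: current leaves = {2,3,4,6}. Remove leaf 2 (neighbor: 5).
Step 3: current leaves = {3,4,6}. Remove leaf 3 (neighbor: 5).
Step 4: current leaves = {4,6}. Remove leaf 4 (neighbor: 5).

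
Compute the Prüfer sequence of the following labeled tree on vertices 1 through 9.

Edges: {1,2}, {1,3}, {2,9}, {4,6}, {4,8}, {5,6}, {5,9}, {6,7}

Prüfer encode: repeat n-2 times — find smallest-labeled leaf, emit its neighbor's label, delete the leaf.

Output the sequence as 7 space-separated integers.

Answer: 1 2 9 6 4 6 5

Derivation:
Step 1: leaves = {3,7,8}. Remove smallest leaf 3, emit neighbor 1.
Step 2: leaves = {1,7,8}. Remove smallest leaf 1, emit neighbor 2.
Step 3: leaves = {2,7,8}. Remove smallest leaf 2, emit neighbor 9.
Step 4: leaves = {7,8,9}. Remove smallest leaf 7, emit neighbor 6.
Step 5: leaves = {8,9}. Remove smallest leaf 8, emit neighbor 4.
Step 6: leaves = {4,9}. Remove smallest leaf 4, emit neighbor 6.
Step 7: leaves = {6,9}. Remove smallest leaf 6, emit neighbor 5.
Done: 2 vertices remain (5, 9). Sequence = [1 2 9 6 4 6 5]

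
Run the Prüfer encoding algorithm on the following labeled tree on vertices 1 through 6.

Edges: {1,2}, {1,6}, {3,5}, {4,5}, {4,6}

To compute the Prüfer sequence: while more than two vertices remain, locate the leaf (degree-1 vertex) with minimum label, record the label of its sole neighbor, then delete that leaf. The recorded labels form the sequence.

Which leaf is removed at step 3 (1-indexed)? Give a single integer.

Step 1: current leaves = {2,3}. Remove leaf 2 (neighbor: 1).
Step 2: current leaves = {1,3}. Remove leaf 1 (neighbor: 6).
Step 3: current leaves = {3,6}. Remove leaf 3 (neighbor: 5).

Answer: 3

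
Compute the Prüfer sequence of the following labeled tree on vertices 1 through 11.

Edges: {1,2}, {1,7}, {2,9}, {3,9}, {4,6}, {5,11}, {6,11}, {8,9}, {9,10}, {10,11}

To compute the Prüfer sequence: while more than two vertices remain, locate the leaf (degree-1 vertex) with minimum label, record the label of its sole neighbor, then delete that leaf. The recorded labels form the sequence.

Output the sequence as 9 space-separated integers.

Answer: 9 6 11 11 1 2 9 9 10

Derivation:
Step 1: leaves = {3,4,5,7,8}. Remove smallest leaf 3, emit neighbor 9.
Step 2: leaves = {4,5,7,8}. Remove smallest leaf 4, emit neighbor 6.
Step 3: leaves = {5,6,7,8}. Remove smallest leaf 5, emit neighbor 11.
Step 4: leaves = {6,7,8}. Remove smallest leaf 6, emit neighbor 11.
Step 5: leaves = {7,8,11}. Remove smallest leaf 7, emit neighbor 1.
Step 6: leaves = {1,8,11}. Remove smallest leaf 1, emit neighbor 2.
Step 7: leaves = {2,8,11}. Remove smallest leaf 2, emit neighbor 9.
Step 8: leaves = {8,11}. Remove smallest leaf 8, emit neighbor 9.
Step 9: leaves = {9,11}. Remove smallest leaf 9, emit neighbor 10.
Done: 2 vertices remain (10, 11). Sequence = [9 6 11 11 1 2 9 9 10]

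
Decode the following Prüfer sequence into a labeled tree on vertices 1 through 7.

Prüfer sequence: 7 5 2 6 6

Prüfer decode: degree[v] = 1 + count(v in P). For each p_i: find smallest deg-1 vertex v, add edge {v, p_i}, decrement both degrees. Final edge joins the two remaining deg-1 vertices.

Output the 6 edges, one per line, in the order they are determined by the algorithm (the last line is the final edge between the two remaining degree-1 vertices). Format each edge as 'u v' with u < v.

Initial degrees: {1:1, 2:2, 3:1, 4:1, 5:2, 6:3, 7:2}
Step 1: smallest deg-1 vertex = 1, p_1 = 7. Add edge {1,7}. Now deg[1]=0, deg[7]=1.
Step 2: smallest deg-1 vertex = 3, p_2 = 5. Add edge {3,5}. Now deg[3]=0, deg[5]=1.
Step 3: smallest deg-1 vertex = 4, p_3 = 2. Add edge {2,4}. Now deg[4]=0, deg[2]=1.
Step 4: smallest deg-1 vertex = 2, p_4 = 6. Add edge {2,6}. Now deg[2]=0, deg[6]=2.
Step 5: smallest deg-1 vertex = 5, p_5 = 6. Add edge {5,6}. Now deg[5]=0, deg[6]=1.
Final: two remaining deg-1 vertices are 6, 7. Add edge {6,7}.

Answer: 1 7
3 5
2 4
2 6
5 6
6 7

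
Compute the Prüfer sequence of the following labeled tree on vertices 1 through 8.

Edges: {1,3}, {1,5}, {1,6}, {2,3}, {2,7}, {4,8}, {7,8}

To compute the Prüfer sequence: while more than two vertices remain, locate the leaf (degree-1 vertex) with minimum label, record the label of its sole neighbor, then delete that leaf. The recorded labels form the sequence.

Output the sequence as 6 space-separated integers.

Step 1: leaves = {4,5,6}. Remove smallest leaf 4, emit neighbor 8.
Step 2: leaves = {5,6,8}. Remove smallest leaf 5, emit neighbor 1.
Step 3: leaves = {6,8}. Remove smallest leaf 6, emit neighbor 1.
Step 4: leaves = {1,8}. Remove smallest leaf 1, emit neighbor 3.
Step 5: leaves = {3,8}. Remove smallest leaf 3, emit neighbor 2.
Step 6: leaves = {2,8}. Remove smallest leaf 2, emit neighbor 7.
Done: 2 vertices remain (7, 8). Sequence = [8 1 1 3 2 7]

Answer: 8 1 1 3 2 7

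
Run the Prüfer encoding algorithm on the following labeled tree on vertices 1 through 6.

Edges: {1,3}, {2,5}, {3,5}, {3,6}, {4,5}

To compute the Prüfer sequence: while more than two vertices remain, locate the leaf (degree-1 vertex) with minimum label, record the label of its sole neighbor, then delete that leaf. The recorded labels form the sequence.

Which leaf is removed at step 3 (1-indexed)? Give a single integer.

Step 1: current leaves = {1,2,4,6}. Remove leaf 1 (neighbor: 3).
Step 2: current leaves = {2,4,6}. Remove leaf 2 (neighbor: 5).
Step 3: current leaves = {4,6}. Remove leaf 4 (neighbor: 5).

Answer: 4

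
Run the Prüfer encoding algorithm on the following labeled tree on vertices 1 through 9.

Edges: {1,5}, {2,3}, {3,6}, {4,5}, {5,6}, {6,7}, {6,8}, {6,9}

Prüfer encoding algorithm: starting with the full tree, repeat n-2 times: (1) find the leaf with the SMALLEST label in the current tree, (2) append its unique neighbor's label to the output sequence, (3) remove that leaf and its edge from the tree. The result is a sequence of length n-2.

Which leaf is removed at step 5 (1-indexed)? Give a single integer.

Answer: 5

Derivation:
Step 1: current leaves = {1,2,4,7,8,9}. Remove leaf 1 (neighbor: 5).
Step 2: current leaves = {2,4,7,8,9}. Remove leaf 2 (neighbor: 3).
Step 3: current leaves = {3,4,7,8,9}. Remove leaf 3 (neighbor: 6).
Step 4: current leaves = {4,7,8,9}. Remove leaf 4 (neighbor: 5).
Step 5: current leaves = {5,7,8,9}. Remove leaf 5 (neighbor: 6).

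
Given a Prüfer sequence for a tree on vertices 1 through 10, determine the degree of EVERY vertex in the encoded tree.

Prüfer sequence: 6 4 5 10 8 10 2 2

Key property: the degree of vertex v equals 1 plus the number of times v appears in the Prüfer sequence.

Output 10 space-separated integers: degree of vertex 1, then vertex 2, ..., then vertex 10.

p_1 = 6: count[6] becomes 1
p_2 = 4: count[4] becomes 1
p_3 = 5: count[5] becomes 1
p_4 = 10: count[10] becomes 1
p_5 = 8: count[8] becomes 1
p_6 = 10: count[10] becomes 2
p_7 = 2: count[2] becomes 1
p_8 = 2: count[2] becomes 2
Degrees (1 + count): deg[1]=1+0=1, deg[2]=1+2=3, deg[3]=1+0=1, deg[4]=1+1=2, deg[5]=1+1=2, deg[6]=1+1=2, deg[7]=1+0=1, deg[8]=1+1=2, deg[9]=1+0=1, deg[10]=1+2=3

Answer: 1 3 1 2 2 2 1 2 1 3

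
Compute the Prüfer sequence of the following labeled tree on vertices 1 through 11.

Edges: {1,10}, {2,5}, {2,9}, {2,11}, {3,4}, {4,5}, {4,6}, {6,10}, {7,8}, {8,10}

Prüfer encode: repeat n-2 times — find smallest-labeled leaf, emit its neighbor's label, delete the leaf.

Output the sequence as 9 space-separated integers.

Answer: 10 4 8 10 2 6 4 5 2

Derivation:
Step 1: leaves = {1,3,7,9,11}. Remove smallest leaf 1, emit neighbor 10.
Step 2: leaves = {3,7,9,11}. Remove smallest leaf 3, emit neighbor 4.
Step 3: leaves = {7,9,11}. Remove smallest leaf 7, emit neighbor 8.
Step 4: leaves = {8,9,11}. Remove smallest leaf 8, emit neighbor 10.
Step 5: leaves = {9,10,11}. Remove smallest leaf 9, emit neighbor 2.
Step 6: leaves = {10,11}. Remove smallest leaf 10, emit neighbor 6.
Step 7: leaves = {6,11}. Remove smallest leaf 6, emit neighbor 4.
Step 8: leaves = {4,11}. Remove smallest leaf 4, emit neighbor 5.
Step 9: leaves = {5,11}. Remove smallest leaf 5, emit neighbor 2.
Done: 2 vertices remain (2, 11). Sequence = [10 4 8 10 2 6 4 5 2]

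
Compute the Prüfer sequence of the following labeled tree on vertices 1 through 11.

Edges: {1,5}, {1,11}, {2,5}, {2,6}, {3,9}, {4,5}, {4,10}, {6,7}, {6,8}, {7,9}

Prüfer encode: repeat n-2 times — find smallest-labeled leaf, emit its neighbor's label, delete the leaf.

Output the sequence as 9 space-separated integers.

Step 1: leaves = {3,8,10,11}. Remove smallest leaf 3, emit neighbor 9.
Step 2: leaves = {8,9,10,11}. Remove smallest leaf 8, emit neighbor 6.
Step 3: leaves = {9,10,11}. Remove smallest leaf 9, emit neighbor 7.
Step 4: leaves = {7,10,11}. Remove smallest leaf 7, emit neighbor 6.
Step 5: leaves = {6,10,11}. Remove smallest leaf 6, emit neighbor 2.
Step 6: leaves = {2,10,11}. Remove smallest leaf 2, emit neighbor 5.
Step 7: leaves = {10,11}. Remove smallest leaf 10, emit neighbor 4.
Step 8: leaves = {4,11}. Remove smallest leaf 4, emit neighbor 5.
Step 9: leaves = {5,11}. Remove smallest leaf 5, emit neighbor 1.
Done: 2 vertices remain (1, 11). Sequence = [9 6 7 6 2 5 4 5 1]

Answer: 9 6 7 6 2 5 4 5 1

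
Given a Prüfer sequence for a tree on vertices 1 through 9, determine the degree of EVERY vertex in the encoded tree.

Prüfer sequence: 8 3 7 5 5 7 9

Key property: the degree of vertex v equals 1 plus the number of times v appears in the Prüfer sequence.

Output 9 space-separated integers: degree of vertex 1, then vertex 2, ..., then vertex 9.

p_1 = 8: count[8] becomes 1
p_2 = 3: count[3] becomes 1
p_3 = 7: count[7] becomes 1
p_4 = 5: count[5] becomes 1
p_5 = 5: count[5] becomes 2
p_6 = 7: count[7] becomes 2
p_7 = 9: count[9] becomes 1
Degrees (1 + count): deg[1]=1+0=1, deg[2]=1+0=1, deg[3]=1+1=2, deg[4]=1+0=1, deg[5]=1+2=3, deg[6]=1+0=1, deg[7]=1+2=3, deg[8]=1+1=2, deg[9]=1+1=2

Answer: 1 1 2 1 3 1 3 2 2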